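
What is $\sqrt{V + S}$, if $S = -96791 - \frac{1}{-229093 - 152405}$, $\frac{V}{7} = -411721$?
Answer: $\frac{i \sqrt{433542239210245854}}{381498} \approx 1725.9 i$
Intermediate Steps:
$V = -2882047$ ($V = 7 \left(-411721\right) = -2882047$)
$S = - \frac{36925572917}{381498}$ ($S = -96791 - \frac{1}{-229093 - 152405} = -96791 - \frac{1}{-381498} = -96791 - - \frac{1}{381498} = -96791 + \frac{1}{381498} = - \frac{36925572917}{381498} \approx -96791.0$)
$\sqrt{V + S} = \sqrt{-2882047 - \frac{36925572917}{381498}} = \sqrt{- \frac{1136420739323}{381498}} = \frac{i \sqrt{433542239210245854}}{381498}$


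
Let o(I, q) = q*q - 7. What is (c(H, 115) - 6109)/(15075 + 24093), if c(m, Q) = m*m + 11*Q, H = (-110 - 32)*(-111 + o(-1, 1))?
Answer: 34502519/4896 ≈ 7047.1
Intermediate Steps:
o(I, q) = -7 + q² (o(I, q) = q² - 7 = -7 + q²)
H = 16614 (H = (-110 - 32)*(-111 + (-7 + 1²)) = -142*(-111 + (-7 + 1)) = -142*(-111 - 6) = -142*(-117) = 16614)
c(m, Q) = m² + 11*Q
(c(H, 115) - 6109)/(15075 + 24093) = ((16614² + 11*115) - 6109)/(15075 + 24093) = ((276024996 + 1265) - 6109)/39168 = (276026261 - 6109)*(1/39168) = 276020152*(1/39168) = 34502519/4896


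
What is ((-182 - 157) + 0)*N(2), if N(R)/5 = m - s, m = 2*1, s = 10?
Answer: 13560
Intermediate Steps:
m = 2
N(R) = -40 (N(R) = 5*(2 - 1*10) = 5*(2 - 10) = 5*(-8) = -40)
((-182 - 157) + 0)*N(2) = ((-182 - 157) + 0)*(-40) = (-339 + 0)*(-40) = -339*(-40) = 13560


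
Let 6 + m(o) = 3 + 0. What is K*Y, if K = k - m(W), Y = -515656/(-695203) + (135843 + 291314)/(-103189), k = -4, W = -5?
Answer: 243750800887/71737302367 ≈ 3.3978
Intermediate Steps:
Y = -243750800887/71737302367 (Y = -515656*(-1/695203) + 427157*(-1/103189) = 515656/695203 - 427157/103189 = -243750800887/71737302367 ≈ -3.3978)
m(o) = -3 (m(o) = -6 + (3 + 0) = -6 + 3 = -3)
K = -1 (K = -4 - 1*(-3) = -4 + 3 = -1)
K*Y = -1*(-243750800887/71737302367) = 243750800887/71737302367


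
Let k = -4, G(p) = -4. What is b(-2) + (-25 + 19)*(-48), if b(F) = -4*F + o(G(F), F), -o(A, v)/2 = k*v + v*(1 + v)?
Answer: 276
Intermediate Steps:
o(A, v) = 8*v - 2*v*(1 + v) (o(A, v) = -2*(-4*v + v*(1 + v)) = 8*v - 2*v*(1 + v))
b(F) = -4*F + 2*F*(3 - F)
b(-2) + (-25 + 19)*(-48) = 2*(-2)*(1 - 1*(-2)) + (-25 + 19)*(-48) = 2*(-2)*(1 + 2) - 6*(-48) = 2*(-2)*3 + 288 = -12 + 288 = 276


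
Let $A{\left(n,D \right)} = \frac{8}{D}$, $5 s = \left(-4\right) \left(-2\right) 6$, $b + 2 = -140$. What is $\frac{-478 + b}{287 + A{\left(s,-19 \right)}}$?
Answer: $- \frac{2356}{1089} \approx -2.1635$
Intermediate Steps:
$b = -142$ ($b = -2 - 140 = -142$)
$s = \frac{48}{5}$ ($s = \frac{\left(-4\right) \left(-2\right) 6}{5} = \frac{8 \cdot 6}{5} = \frac{1}{5} \cdot 48 = \frac{48}{5} \approx 9.6$)
$\frac{-478 + b}{287 + A{\left(s,-19 \right)}} = \frac{-478 - 142}{287 + \frac{8}{-19}} = - \frac{620}{287 + 8 \left(- \frac{1}{19}\right)} = - \frac{620}{287 - \frac{8}{19}} = - \frac{620}{\frac{5445}{19}} = \left(-620\right) \frac{19}{5445} = - \frac{2356}{1089}$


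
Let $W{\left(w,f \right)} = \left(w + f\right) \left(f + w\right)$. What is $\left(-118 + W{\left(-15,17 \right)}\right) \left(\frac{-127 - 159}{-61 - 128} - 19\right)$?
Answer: $\frac{125590}{63} \approx 1993.5$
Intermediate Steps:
$W{\left(w,f \right)} = \left(f + w\right)^{2}$ ($W{\left(w,f \right)} = \left(f + w\right) \left(f + w\right) = \left(f + w\right)^{2}$)
$\left(-118 + W{\left(-15,17 \right)}\right) \left(\frac{-127 - 159}{-61 - 128} - 19\right) = \left(-118 + \left(17 - 15\right)^{2}\right) \left(\frac{-127 - 159}{-61 - 128} - 19\right) = \left(-118 + 2^{2}\right) \left(- \frac{286}{-189} - 19\right) = \left(-118 + 4\right) \left(\left(-286\right) \left(- \frac{1}{189}\right) - 19\right) = - 114 \left(\frac{286}{189} - 19\right) = \left(-114\right) \left(- \frac{3305}{189}\right) = \frac{125590}{63}$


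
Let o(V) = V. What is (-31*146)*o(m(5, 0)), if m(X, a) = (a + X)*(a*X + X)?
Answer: -113150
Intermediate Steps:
m(X, a) = (X + a)*(X + X*a) (m(X, a) = (X + a)*(X*a + X) = (X + a)*(X + X*a))
(-31*146)*o(m(5, 0)) = (-31*146)*(5*(5 + 0 + 0² + 5*0)) = -22630*(5 + 0 + 0 + 0) = -22630*5 = -4526*25 = -113150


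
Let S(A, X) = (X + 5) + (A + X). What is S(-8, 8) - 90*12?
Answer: -1067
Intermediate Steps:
S(A, X) = 5 + A + 2*X (S(A, X) = (5 + X) + (A + X) = 5 + A + 2*X)
S(-8, 8) - 90*12 = (5 - 8 + 2*8) - 90*12 = (5 - 8 + 16) - 1080 = 13 - 1080 = -1067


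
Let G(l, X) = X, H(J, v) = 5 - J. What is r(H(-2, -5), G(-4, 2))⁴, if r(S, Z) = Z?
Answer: 16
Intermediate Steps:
r(H(-2, -5), G(-4, 2))⁴ = 2⁴ = 16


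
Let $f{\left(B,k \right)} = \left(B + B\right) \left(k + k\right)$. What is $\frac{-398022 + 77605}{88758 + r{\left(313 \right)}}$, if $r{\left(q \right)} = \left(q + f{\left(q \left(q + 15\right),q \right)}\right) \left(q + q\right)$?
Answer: $- \frac{320417}{80463400024} \approx -3.9821 \cdot 10^{-6}$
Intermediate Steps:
$f{\left(B,k \right)} = 4 B k$ ($f{\left(B,k \right)} = 2 B 2 k = 4 B k$)
$r{\left(q \right)} = 2 q \left(q + 4 q^{2} \left(15 + q\right)\right)$ ($r{\left(q \right)} = \left(q + 4 q \left(q + 15\right) q\right) \left(q + q\right) = \left(q + 4 q \left(15 + q\right) q\right) 2 q = \left(q + 4 q^{2} \left(15 + q\right)\right) 2 q = 2 q \left(q + 4 q^{2} \left(15 + q\right)\right)$)
$\frac{-398022 + 77605}{88758 + r{\left(313 \right)}} = \frac{-398022 + 77605}{88758 + 313^{2} \left(2 + 8 \cdot 313 \left(15 + 313\right)\right)} = - \frac{320417}{88758 + 97969 \left(2 + 8 \cdot 313 \cdot 328\right)} = - \frac{320417}{88758 + 97969 \left(2 + 821312\right)} = - \frac{320417}{88758 + 97969 \cdot 821314} = - \frac{320417}{88758 + 80463311266} = - \frac{320417}{80463400024}$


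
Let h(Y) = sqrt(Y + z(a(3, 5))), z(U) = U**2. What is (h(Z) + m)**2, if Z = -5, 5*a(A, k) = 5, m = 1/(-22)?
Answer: (1 - 44*I)**2/484 ≈ -3.9979 - 0.18182*I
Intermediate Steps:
m = -1/22 ≈ -0.045455
a(A, k) = 1 (a(A, k) = (1/5)*5 = 1)
h(Y) = sqrt(1 + Y) (h(Y) = sqrt(Y + 1**2) = sqrt(Y + 1) = sqrt(1 + Y))
(h(Z) + m)**2 = (sqrt(1 - 5) - 1/22)**2 = (sqrt(-4) - 1/22)**2 = (2*I - 1/22)**2 = (-1/22 + 2*I)**2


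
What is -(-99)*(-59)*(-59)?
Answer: 344619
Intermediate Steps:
-(-99)*(-59)*(-59) = -99*59*(-59) = -5841*(-59) = 344619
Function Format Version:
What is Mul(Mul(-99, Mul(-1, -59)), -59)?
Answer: 344619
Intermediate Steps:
Mul(Mul(-99, Mul(-1, -59)), -59) = Mul(Mul(-99, 59), -59) = Mul(-5841, -59) = 344619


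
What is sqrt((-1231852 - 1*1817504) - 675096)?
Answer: 6*I*sqrt(103457) ≈ 1929.9*I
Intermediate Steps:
sqrt((-1231852 - 1*1817504) - 675096) = sqrt((-1231852 - 1817504) - 675096) = sqrt(-3049356 - 675096) = sqrt(-3724452) = 6*I*sqrt(103457)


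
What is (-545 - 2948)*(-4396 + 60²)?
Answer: 2780428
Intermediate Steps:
(-545 - 2948)*(-4396 + 60²) = -3493*(-4396 + 3600) = -3493*(-796) = 2780428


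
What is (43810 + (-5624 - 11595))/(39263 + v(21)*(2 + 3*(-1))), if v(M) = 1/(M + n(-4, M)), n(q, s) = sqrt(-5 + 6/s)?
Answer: 465344068869/687103991995 - 26591*I*sqrt(231)/4809727943965 ≈ 0.67725 - 8.4027e-8*I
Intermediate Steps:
v(M) = 1/(M + sqrt(-5 + 6/M))
(43810 + (-5624 - 11595))/(39263 + v(21)*(2 + 3*(-1))) = (43810 + (-5624 - 11595))/(39263 + (2 + 3*(-1))/(21 + sqrt(-5 + 6/21))) = (43810 - 17219)/(39263 + (2 - 3)/(21 + sqrt(-5 + 6*(1/21)))) = 26591/(39263 - 1/(21 + sqrt(-5 + 2/7))) = 26591/(39263 - 1/(21 + sqrt(-33/7))) = 26591/(39263 - 1/(21 + I*sqrt(231)/7))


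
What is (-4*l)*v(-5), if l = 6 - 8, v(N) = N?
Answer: -40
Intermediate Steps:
l = -2
(-4*l)*v(-5) = -4*(-2)*(-5) = 8*(-5) = -40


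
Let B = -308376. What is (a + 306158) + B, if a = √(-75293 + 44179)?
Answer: -2218 + I*√31114 ≈ -2218.0 + 176.39*I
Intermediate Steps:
a = I*√31114 (a = √(-31114) = I*√31114 ≈ 176.39*I)
(a + 306158) + B = (I*√31114 + 306158) - 308376 = (306158 + I*√31114) - 308376 = -2218 + I*√31114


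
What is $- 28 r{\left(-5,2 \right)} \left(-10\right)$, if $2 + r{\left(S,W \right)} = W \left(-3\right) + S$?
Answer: $-3640$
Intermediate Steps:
$r{\left(S,W \right)} = -2 + S - 3 W$ ($r{\left(S,W \right)} = -2 + \left(W \left(-3\right) + S\right) = -2 + \left(- 3 W + S\right) = -2 + \left(S - 3 W\right) = -2 + S - 3 W$)
$- 28 r{\left(-5,2 \right)} \left(-10\right) = - 28 \left(-2 - 5 - 6\right) \left(-10\right) = \left(-28\right) \left(-13\right) \left(-10\right) = 364 \left(-10\right) = -3640$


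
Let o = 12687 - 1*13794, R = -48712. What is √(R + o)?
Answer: I*√49819 ≈ 223.2*I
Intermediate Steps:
o = -1107 (o = 12687 - 13794 = -1107)
√(R + o) = √(-48712 - 1107) = √(-49819) = I*√49819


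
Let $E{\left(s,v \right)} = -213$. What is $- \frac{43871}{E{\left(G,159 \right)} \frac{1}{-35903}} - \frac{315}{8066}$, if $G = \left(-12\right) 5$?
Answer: $- \frac{12704760804953}{1718058} \approx -7.3948 \cdot 10^{6}$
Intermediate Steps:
$G = -60$
$- \frac{43871}{E{\left(G,159 \right)} \frac{1}{-35903}} - \frac{315}{8066} = - \frac{43871}{\left(-213\right) \frac{1}{-35903}} - \frac{315}{8066} = - \frac{43871}{\left(-213\right) \left(- \frac{1}{35903}\right)} - \frac{315}{8066} = - \frac{43871}{\frac{213}{35903}} - \frac{315}{8066} = \left(-43871\right) \frac{35903}{213} - \frac{315}{8066} = - \frac{1575100513}{213} - \frac{315}{8066} = - \frac{12704760804953}{1718058}$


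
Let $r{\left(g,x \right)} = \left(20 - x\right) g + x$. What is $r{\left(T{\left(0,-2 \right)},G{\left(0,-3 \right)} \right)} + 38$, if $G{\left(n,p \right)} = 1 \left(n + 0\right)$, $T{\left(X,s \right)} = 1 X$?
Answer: $38$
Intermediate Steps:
$T{\left(X,s \right)} = X$
$G{\left(n,p \right)} = n$ ($G{\left(n,p \right)} = 1 n = n$)
$r{\left(g,x \right)} = x + g \left(20 - x\right)$ ($r{\left(g,x \right)} = g \left(20 - x\right) + x = x + g \left(20 - x\right)$)
$r{\left(T{\left(0,-2 \right)},G{\left(0,-3 \right)} \right)} + 38 = \left(0 + 20 \cdot 0 - 0 \cdot 0\right) + 38 = \left(0 + 0 + 0\right) + 38 = 0 + 38 = 38$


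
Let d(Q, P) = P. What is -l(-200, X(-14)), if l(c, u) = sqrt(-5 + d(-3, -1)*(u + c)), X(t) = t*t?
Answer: -I ≈ -1.0*I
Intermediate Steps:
X(t) = t**2
l(c, u) = sqrt(-5 - c - u) (l(c, u) = sqrt(-5 - (u + c)) = sqrt(-5 - (c + u)) = sqrt(-5 + (-c - u)) = sqrt(-5 - c - u))
-l(-200, X(-14)) = -sqrt(-5 - 1*(-200) - 1*(-14)**2) = -sqrt(-5 + 200 - 1*196) = -sqrt(-5 + 200 - 196) = -sqrt(-1) = -I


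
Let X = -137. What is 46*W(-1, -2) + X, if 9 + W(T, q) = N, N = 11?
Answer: -45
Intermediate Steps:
W(T, q) = 2 (W(T, q) = -9 + 11 = 2)
46*W(-1, -2) + X = 46*2 - 137 = 92 - 137 = -45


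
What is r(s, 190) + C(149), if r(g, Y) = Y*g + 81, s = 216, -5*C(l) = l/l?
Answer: 205604/5 ≈ 41121.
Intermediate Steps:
C(l) = -1/5 (C(l) = -l/(5*l) = -1/5*1 = -1/5)
r(g, Y) = 81 + Y*g
r(s, 190) + C(149) = (81 + 190*216) - 1/5 = (81 + 41040) - 1/5 = 41121 - 1/5 = 205604/5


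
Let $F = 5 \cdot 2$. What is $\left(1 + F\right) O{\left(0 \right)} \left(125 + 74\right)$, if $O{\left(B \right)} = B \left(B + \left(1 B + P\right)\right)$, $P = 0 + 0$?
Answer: $0$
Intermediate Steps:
$F = 10$
$P = 0$
$O{\left(B \right)} = 2 B^{2}$ ($O{\left(B \right)} = B \left(B + \left(1 B + 0\right)\right) = B \left(B + \left(B + 0\right)\right) = B \left(B + B\right) = B 2 B = 2 B^{2}$)
$\left(1 + F\right) O{\left(0 \right)} \left(125 + 74\right) = \left(1 + 10\right) 2 \cdot 0^{2} \left(125 + 74\right) = 11 \cdot 2 \cdot 0 \cdot 199 = 11 \cdot 0 \cdot 199 = 0 \cdot 199 = 0$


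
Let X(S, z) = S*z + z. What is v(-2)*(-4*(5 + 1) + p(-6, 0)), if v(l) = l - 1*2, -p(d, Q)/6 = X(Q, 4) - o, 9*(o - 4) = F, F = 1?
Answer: 280/3 ≈ 93.333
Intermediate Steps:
X(S, z) = z + S*z
o = 37/9 (o = 4 + (⅑)*1 = 4 + ⅑ = 37/9 ≈ 4.1111)
p(d, Q) = ⅔ - 24*Q (p(d, Q) = -6*(4*(1 + Q) - 1*37/9) = -6*((4 + 4*Q) - 37/9) = -6*(-⅑ + 4*Q) = ⅔ - 24*Q)
v(l) = -2 + l (v(l) = l - 2 = -2 + l)
v(-2)*(-4*(5 + 1) + p(-6, 0)) = (-2 - 2)*(-4*(5 + 1) + (⅔ - 24*0)) = -4*(-4*6 + (⅔ + 0)) = -4*(-24 + ⅔) = -4*(-70/3) = 280/3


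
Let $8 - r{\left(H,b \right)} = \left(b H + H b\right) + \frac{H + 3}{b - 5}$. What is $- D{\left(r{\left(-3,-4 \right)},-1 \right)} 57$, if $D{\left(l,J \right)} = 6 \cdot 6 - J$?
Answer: $-2109$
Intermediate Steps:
$r{\left(H,b \right)} = 8 - \frac{3 + H}{-5 + b} - 2 H b$ ($r{\left(H,b \right)} = 8 - \left(\left(b H + H b\right) + \frac{H + 3}{b - 5}\right) = 8 - \left(\left(H b + H b\right) + \frac{3 + H}{-5 + b}\right) = 8 - \left(2 H b + \frac{3 + H}{-5 + b}\right) = 8 - \left(\frac{3 + H}{-5 + b} + 2 H b\right) = 8 - \frac{3 + H}{-5 + b} - 2 H b$)
$D{\left(l,J \right)} = 36 - J$
$- D{\left(r{\left(-3,-4 \right)},-1 \right)} 57 = - \left(36 - -1\right) 57 = - \left(36 + 1\right) 57 = - 37 \cdot 57 = \left(-1\right) 2109 = -2109$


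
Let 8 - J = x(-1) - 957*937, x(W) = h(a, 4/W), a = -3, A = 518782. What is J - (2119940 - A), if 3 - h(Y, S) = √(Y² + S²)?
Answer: -704439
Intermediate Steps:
h(Y, S) = 3 - √(S² + Y²) (h(Y, S) = 3 - √(Y² + S²) = 3 - √(S² + Y²))
x(W) = 3 - √(9 + 16/W²) (x(W) = 3 - √((4/W)² + (-3)²) = 3 - √(16/W² + 9) = 3 - √(9 + 16/W²))
J = 896719 (J = 8 - ((3 - √(9 + 16/(-1)²)) - 957*937) = 8 - ((3 - √(9 + 16*1)) - 896709) = 8 - ((3 - √(9 + 16)) - 896709) = 8 - ((3 - √25) - 896709) = 8 - ((3 - 1*5) - 896709) = 8 - ((3 - 5) - 896709) = 8 - (-2 - 896709) = 8 - 1*(-896711) = 8 + 896711 = 896719)
J - (2119940 - A) = 896719 - (2119940 - 1*518782) = 896719 - (2119940 - 518782) = 896719 - 1*1601158 = 896719 - 1601158 = -704439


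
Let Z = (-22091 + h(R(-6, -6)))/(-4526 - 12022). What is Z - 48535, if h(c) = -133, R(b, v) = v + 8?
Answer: -66927913/1379 ≈ -48534.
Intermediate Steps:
R(b, v) = 8 + v
Z = 1852/1379 (Z = (-22091 - 133)/(-4526 - 12022) = -22224/(-16548) = -22224*(-1/16548) = 1852/1379 ≈ 1.3430)
Z - 48535 = 1852/1379 - 48535 = -66927913/1379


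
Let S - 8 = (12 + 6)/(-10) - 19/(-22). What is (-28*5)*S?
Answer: -10878/11 ≈ -988.91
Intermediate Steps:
S = 777/110 (S = 8 + ((12 + 6)/(-10) - 19/(-22)) = 8 + (18*(-⅒) - 19*(-1/22)) = 8 + (-9/5 + 19/22) = 8 - 103/110 = 777/110 ≈ 7.0636)
(-28*5)*S = -28*5*(777/110) = -140*777/110 = -10878/11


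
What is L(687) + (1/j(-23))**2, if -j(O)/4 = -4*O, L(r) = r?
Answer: 93036289/135424 ≈ 687.00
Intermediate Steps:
j(O) = 16*O (j(O) = -(-16)*O = 16*O)
L(687) + (1/j(-23))**2 = 687 + (1/(16*(-23)))**2 = 687 + (1/(-368))**2 = 687 + (-1/368)**2 = 687 + 1/135424 = 93036289/135424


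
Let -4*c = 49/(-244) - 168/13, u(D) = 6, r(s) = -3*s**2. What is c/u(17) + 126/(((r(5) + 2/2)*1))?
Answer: -3255791/2816736 ≈ -1.1559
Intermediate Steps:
c = 41629/12688 (c = -(49/(-244) - 168/13)/4 = -(49*(-1/244) - 168*1/13)/4 = -(-49/244 - 168/13)/4 = -1/4*(-41629/3172) = 41629/12688 ≈ 3.2810)
c/u(17) + 126/(((r(5) + 2/2)*1)) = (41629/12688)/6 + 126/(((-3*5**2 + 2/2)*1)) = (41629/12688)*(1/6) + 126/(((-3*25 + 2*(1/2))*1)) = 41629/76128 + 126/(((-75 + 1)*1)) = 41629/76128 + 126/((-74*1)) = 41629/76128 + 126/(-74) = 41629/76128 + 126*(-1/74) = 41629/76128 - 63/37 = -3255791/2816736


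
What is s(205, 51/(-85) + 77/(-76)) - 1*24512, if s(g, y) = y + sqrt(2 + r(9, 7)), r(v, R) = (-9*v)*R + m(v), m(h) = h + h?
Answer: -9315173/380 + I*sqrt(547) ≈ -24514.0 + 23.388*I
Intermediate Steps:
m(h) = 2*h
r(v, R) = 2*v - 9*R*v (r(v, R) = (-9*v)*R + 2*v = -9*R*v + 2*v = 2*v - 9*R*v)
s(g, y) = y + I*sqrt(547) (s(g, y) = y + sqrt(2 + 9*(2 - 9*7)) = y + sqrt(2 + 9*(2 - 63)) = y + sqrt(2 + 9*(-61)) = y + sqrt(2 - 549) = y + sqrt(-547) = y + I*sqrt(547))
s(205, 51/(-85) + 77/(-76)) - 1*24512 = ((51/(-85) + 77/(-76)) + I*sqrt(547)) - 1*24512 = ((51*(-1/85) + 77*(-1/76)) + I*sqrt(547)) - 24512 = ((-3/5 - 77/76) + I*sqrt(547)) - 24512 = (-613/380 + I*sqrt(547)) - 24512 = -9315173/380 + I*sqrt(547)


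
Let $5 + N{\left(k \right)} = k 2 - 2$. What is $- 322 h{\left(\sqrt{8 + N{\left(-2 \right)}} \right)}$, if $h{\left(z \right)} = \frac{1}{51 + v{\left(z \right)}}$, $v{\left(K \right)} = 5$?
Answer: $- \frac{23}{4} \approx -5.75$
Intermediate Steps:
$N{\left(k \right)} = -7 + 2 k$ ($N{\left(k \right)} = -5 + \left(k 2 - 2\right) = -5 + \left(2 k - 2\right) = -5 + \left(-2 + 2 k\right) = -7 + 2 k$)
$h{\left(z \right)} = \frac{1}{56}$ ($h{\left(z \right)} = \frac{1}{51 + 5} = \frac{1}{56}$)
$- 322 h{\left(\sqrt{8 + N{\left(-2 \right)}} \right)} = \left(-322\right) \frac{1}{56} = - \frac{23}{4}$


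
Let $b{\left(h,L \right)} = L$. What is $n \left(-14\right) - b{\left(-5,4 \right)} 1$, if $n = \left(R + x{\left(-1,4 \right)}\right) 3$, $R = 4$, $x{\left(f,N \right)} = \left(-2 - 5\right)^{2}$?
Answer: $-2230$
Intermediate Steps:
$x{\left(f,N \right)} = 49$ ($x{\left(f,N \right)} = \left(-7\right)^{2} = 49$)
$n = 159$ ($n = \left(4 + 49\right) 3 = 53 \cdot 3 = 159$)
$n \left(-14\right) - b{\left(-5,4 \right)} 1 = 159 \left(-14\right) - 4 \cdot 1 = -2226 - 4 = -2230$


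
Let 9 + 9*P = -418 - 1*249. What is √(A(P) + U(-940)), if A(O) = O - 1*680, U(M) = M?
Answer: 2*I*√3814/3 ≈ 41.172*I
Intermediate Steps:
P = -676/9 (P = -1 + (-418 - 1*249)/9 = -1 + (-418 - 249)/9 = -1 + (⅑)*(-667) = -1 - 667/9 = -676/9 ≈ -75.111)
A(O) = -680 + O (A(O) = O - 680 = -680 + O)
√(A(P) + U(-940)) = √((-680 - 676/9) - 940) = √(-6796/9 - 940) = √(-15256/9) = 2*I*√3814/3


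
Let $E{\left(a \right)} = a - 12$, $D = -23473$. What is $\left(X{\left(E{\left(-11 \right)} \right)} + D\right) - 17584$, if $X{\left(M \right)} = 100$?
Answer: $-40957$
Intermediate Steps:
$E{\left(a \right)} = -12 + a$
$\left(X{\left(E{\left(-11 \right)} \right)} + D\right) - 17584 = \left(100 - 23473\right) - 17584 = -23373 - 17584 = -40957$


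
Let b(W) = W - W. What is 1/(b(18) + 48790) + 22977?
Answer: 1121047831/48790 ≈ 22977.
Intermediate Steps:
b(W) = 0
1/(b(18) + 48790) + 22977 = 1/(0 + 48790) + 22977 = 1/48790 + 22977 = 1121047831/48790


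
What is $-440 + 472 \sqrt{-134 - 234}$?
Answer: $-440 + 1888 i \sqrt{23} \approx -440.0 + 9054.5 i$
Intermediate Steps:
$-440 + 472 \sqrt{-134 - 234} = -440 + 472 \sqrt{-368} = -440 + 472 \cdot 4 i \sqrt{23} = -440 + 1888 i \sqrt{23}$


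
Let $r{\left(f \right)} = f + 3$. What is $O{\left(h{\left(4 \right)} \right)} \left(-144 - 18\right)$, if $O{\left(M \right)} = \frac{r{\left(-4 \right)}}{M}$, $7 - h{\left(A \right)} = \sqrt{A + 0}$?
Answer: $\frac{162}{5} \approx 32.4$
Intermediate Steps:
$r{\left(f \right)} = 3 + f$
$h{\left(A \right)} = 7 - \sqrt{A}$ ($h{\left(A \right)} = 7 - \sqrt{A + 0} = 7 - \sqrt{A}$)
$O{\left(M \right)} = - \frac{1}{M}$ ($O{\left(M \right)} = \frac{3 - 4}{M} = - \frac{1}{M}$)
$O{\left(h{\left(4 \right)} \right)} \left(-144 - 18\right) = - \frac{1}{7 - \sqrt{4}} \left(-144 - 18\right) = - \frac{1}{7 - 2} \left(-162\right) = - \frac{1}{5} \left(-162\right) = \left(-1\right) \frac{1}{5} \left(-162\right) = \left(- \frac{1}{5}\right) \left(-162\right) = \frac{162}{5}$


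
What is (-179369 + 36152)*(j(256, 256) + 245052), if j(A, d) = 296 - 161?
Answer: -35114946579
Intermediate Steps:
j(A, d) = 135
(-179369 + 36152)*(j(256, 256) + 245052) = (-179369 + 36152)*(135 + 245052) = -143217*245187 = -35114946579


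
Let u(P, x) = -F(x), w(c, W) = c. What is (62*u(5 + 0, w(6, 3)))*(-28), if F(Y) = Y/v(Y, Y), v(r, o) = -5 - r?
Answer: -10416/11 ≈ -946.91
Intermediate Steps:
F(Y) = Y/(-5 - Y)
u(P, x) = x/(5 + x) (u(P, x) = -(-1)*x/(5 + x) = x/(5 + x))
(62*u(5 + 0, w(6, 3)))*(-28) = (62*(6/(5 + 6)))*(-28) = (62*(6/11))*(-28) = (372/11)*(-28) = -10416/11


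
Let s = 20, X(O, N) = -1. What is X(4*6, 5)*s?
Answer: -20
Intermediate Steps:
X(4*6, 5)*s = -1*20 = -20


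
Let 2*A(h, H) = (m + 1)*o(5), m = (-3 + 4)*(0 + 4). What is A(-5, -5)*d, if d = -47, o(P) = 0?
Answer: 0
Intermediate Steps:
m = 4 (m = 1*4 = 4)
A(h, H) = 0 (A(h, H) = ((4 + 1)*0)/2 = (5*0)/2 = (½)*0 = 0)
A(-5, -5)*d = 0*(-47) = 0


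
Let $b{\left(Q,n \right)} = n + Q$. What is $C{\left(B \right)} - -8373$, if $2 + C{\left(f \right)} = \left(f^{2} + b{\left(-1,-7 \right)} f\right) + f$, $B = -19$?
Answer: $8865$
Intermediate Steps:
$b{\left(Q,n \right)} = Q + n$
$C{\left(f \right)} = -2 + f^{2} - 7 f$ ($C{\left(f \right)} = -2 + \left(\left(f^{2} + \left(-1 - 7\right) f\right) + f\right) = -2 + \left(\left(f^{2} - 8 f\right) + f\right) = -2 + \left(f^{2} - 7 f\right) = -2 + f^{2} - 7 f$)
$C{\left(B \right)} - -8373 = \left(-2 + \left(-19\right)^{2} - -133\right) - -8373 = \left(-2 + 361 + 133\right) + 8373 = 492 + 8373 = 8865$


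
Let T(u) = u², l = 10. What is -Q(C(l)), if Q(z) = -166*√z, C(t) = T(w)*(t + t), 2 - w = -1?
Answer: 996*√5 ≈ 2227.1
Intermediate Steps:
w = 3 (w = 2 - 1*(-1) = 2 + 1 = 3)
C(t) = 18*t (C(t) = 3²*(t + t) = 9*(2*t) = 18*t)
-Q(C(l)) = -(-166)*√(18*10) = -(-166)*√180 = -(-166)*6*√5 = -(-996)*√5 = 996*√5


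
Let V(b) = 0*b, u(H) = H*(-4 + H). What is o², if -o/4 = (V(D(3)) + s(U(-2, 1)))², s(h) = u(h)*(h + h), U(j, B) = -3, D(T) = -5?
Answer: 4032758016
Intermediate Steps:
V(b) = 0
s(h) = 2*h²*(-4 + h) (s(h) = (h*(-4 + h))*(h + h) = (h*(-4 + h))*(2*h) = 2*h²*(-4 + h))
o = -63504 (o = -4*(0 + 2*(-3)²*(-4 - 3))² = -4*(0 + 2*9*(-7))² = -4*(0 - 126)² = -4*(-126)² = -4*15876 = -63504)
o² = (-63504)² = 4032758016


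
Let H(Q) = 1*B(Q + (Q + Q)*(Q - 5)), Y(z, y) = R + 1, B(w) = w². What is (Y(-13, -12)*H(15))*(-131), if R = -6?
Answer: 64992375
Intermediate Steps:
Y(z, y) = -5 (Y(z, y) = -6 + 1 = -5)
H(Q) = (Q + 2*Q*(-5 + Q))² (H(Q) = 1*(Q + (Q + Q)*(Q - 5))² = 1*(Q + (2*Q)*(-5 + Q))² = 1*(Q + 2*Q*(-5 + Q))² = (Q + 2*Q*(-5 + Q))²)
(Y(-13, -12)*H(15))*(-131) = -5*15²*(-9 + 2*15)²*(-131) = -1125*(-9 + 30)²*(-131) = -1125*21²*(-131) = -1125*441*(-131) = -5*99225*(-131) = -496125*(-131) = 64992375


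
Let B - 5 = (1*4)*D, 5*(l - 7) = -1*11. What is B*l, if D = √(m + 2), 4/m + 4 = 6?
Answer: 312/5 ≈ 62.400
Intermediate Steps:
m = 2 (m = 4/(-4 + 6) = 4/2 = 4*(½) = 2)
l = 24/5 (l = 7 + (-1*11)/5 = 7 + (⅕)*(-11) = 7 - 11/5 = 24/5 ≈ 4.8000)
D = 2 (D = √(2 + 2) = √4 = 2)
B = 13 (B = 5 + (1*4)*2 = 5 + 4*2 = 5 + 8 = 13)
B*l = 13*(24/5) = 312/5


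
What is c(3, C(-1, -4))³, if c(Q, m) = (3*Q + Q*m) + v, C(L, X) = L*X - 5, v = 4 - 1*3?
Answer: 343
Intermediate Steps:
v = 1 (v = 4 - 3 = 1)
C(L, X) = -5 + L*X
c(Q, m) = 1 + 3*Q + Q*m (c(Q, m) = (3*Q + Q*m) + 1 = 1 + 3*Q + Q*m)
c(3, C(-1, -4))³ = (1 + 3*3 + 3*(-5 - 1*(-4)))³ = (1 + 9 + 3*(-5 + 4))³ = (1 + 9 + 3*(-1))³ = (1 + 9 - 3)³ = 7³ = 343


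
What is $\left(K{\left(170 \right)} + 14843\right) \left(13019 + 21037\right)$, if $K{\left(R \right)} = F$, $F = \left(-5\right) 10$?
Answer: $503790408$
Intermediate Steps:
$F = -50$
$K{\left(R \right)} = -50$
$\left(K{\left(170 \right)} + 14843\right) \left(13019 + 21037\right) = \left(-50 + 14843\right) \left(13019 + 21037\right) = 14793 \cdot 34056 = 503790408$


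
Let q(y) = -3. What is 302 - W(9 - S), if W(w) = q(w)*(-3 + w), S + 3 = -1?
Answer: 332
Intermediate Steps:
S = -4 (S = -3 - 1 = -4)
W(w) = 9 - 3*w (W(w) = -3*(-3 + w) = 9 - 3*w)
302 - W(9 - S) = 302 - (9 - 3*(9 - 1*(-4))) = 302 - (9 - 3*(9 + 4)) = 302 - (9 - 3*13) = 302 - (9 - 39) = 302 - 1*(-30) = 302 + 30 = 332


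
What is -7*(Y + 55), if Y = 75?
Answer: -910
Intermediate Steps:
-7*(Y + 55) = -7*(75 + 55) = -7*130 = -910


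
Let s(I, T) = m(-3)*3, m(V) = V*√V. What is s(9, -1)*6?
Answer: -54*I*√3 ≈ -93.531*I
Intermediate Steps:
m(V) = V^(3/2)
s(I, T) = -9*I*√3 (s(I, T) = (-3)^(3/2)*3 = -3*I*√3*3 = -9*I*√3)
s(9, -1)*6 = -9*I*√3*6 = -54*I*√3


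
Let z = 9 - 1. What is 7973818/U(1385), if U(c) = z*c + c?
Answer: 7973818/12465 ≈ 639.70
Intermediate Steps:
z = 8
U(c) = 9*c (U(c) = 8*c + c = 9*c)
7973818/U(1385) = 7973818/((9*1385)) = 7973818/12465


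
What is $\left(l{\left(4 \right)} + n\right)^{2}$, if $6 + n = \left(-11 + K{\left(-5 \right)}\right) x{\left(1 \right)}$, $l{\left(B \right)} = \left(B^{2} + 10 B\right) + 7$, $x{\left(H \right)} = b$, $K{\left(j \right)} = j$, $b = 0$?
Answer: $3249$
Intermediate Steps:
$x{\left(H \right)} = 0$
$l{\left(B \right)} = 7 + B^{2} + 10 B$
$n = -6$ ($n = -6 + \left(-11 - 5\right) 0 = -6 - 0 = -6 + 0 = -6$)
$\left(l{\left(4 \right)} + n\right)^{2} = \left(\left(7 + 4^{2} + 10 \cdot 4\right) - 6\right)^{2} = \left(\left(7 + 16 + 40\right) - 6\right)^{2} = \left(63 - 6\right)^{2} = 57^{2} = 3249$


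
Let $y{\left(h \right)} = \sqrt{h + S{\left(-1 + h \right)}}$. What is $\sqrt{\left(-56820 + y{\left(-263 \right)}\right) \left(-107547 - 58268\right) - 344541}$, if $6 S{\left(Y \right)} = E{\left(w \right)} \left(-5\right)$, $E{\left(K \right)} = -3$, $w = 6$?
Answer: $\frac{\sqrt{37685055036 - 331630 i \sqrt{1042}}}{2} \approx 97063.0 - 13.786 i$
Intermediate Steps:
$S{\left(Y \right)} = \frac{5}{2}$ ($S{\left(Y \right)} = \frac{\left(-3\right) \left(-5\right)}{6} = \frac{1}{6} \cdot 15 = \frac{5}{2}$)
$y{\left(h \right)} = \sqrt{\frac{5}{2} + h}$ ($y{\left(h \right)} = \sqrt{h + \frac{5}{2}} = \sqrt{\frac{5}{2} + h}$)
$\sqrt{\left(-56820 + y{\left(-263 \right)}\right) \left(-107547 - 58268\right) - 344541} = \sqrt{\left(-56820 + \frac{\sqrt{10 + 4 \left(-263\right)}}{2}\right) \left(-107547 - 58268\right) - 344541} = \sqrt{\left(-56820 + \frac{\sqrt{10 - 1052}}{2}\right) \left(-165815\right) - 344541} = \sqrt{\left(-56820 + \frac{\sqrt{-1042}}{2}\right) \left(-165815\right) - 344541} = \sqrt{\left(-56820 + \frac{i \sqrt{1042}}{2}\right) \left(-165815\right) - 344541} = \sqrt{\left(9421608300 - \frac{165815 i \sqrt{1042}}{2}\right) - 344541} = \sqrt{9421263759 - \frac{165815 i \sqrt{1042}}{2}}$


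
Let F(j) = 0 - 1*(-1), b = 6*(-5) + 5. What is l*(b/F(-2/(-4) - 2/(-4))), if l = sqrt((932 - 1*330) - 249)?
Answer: -25*sqrt(353) ≈ -469.71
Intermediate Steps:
b = -25 (b = -30 + 5 = -25)
l = sqrt(353) (l = sqrt((932 - 330) - 249) = sqrt(602 - 249) = sqrt(353) ≈ 18.788)
F(j) = 1 (F(j) = 0 + 1 = 1)
l*(b/F(-2/(-4) - 2/(-4))) = sqrt(353)*(-25/1) = sqrt(353)*(-25*1) = sqrt(353)*(-25) = -25*sqrt(353)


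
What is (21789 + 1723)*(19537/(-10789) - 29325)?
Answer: -7439360490544/10789 ≈ -6.8953e+8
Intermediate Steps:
(21789 + 1723)*(19537/(-10789) - 29325) = 23512*(19537*(-1/10789) - 29325) = 23512*(-19537/10789 - 29325) = 23512*(-316406962/10789) = -7439360490544/10789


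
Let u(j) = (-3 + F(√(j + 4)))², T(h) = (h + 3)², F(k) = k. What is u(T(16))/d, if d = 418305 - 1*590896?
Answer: -374/172591 + 6*√365/172591 ≈ -0.0015028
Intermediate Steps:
T(h) = (3 + h)²
u(j) = (-3 + √(4 + j))² (u(j) = (-3 + √(j + 4))² = (-3 + √(4 + j))²)
d = -172591 (d = 418305 - 590896 = -172591)
u(T(16))/d = (-3 + √(4 + (3 + 16)²))²/(-172591) = (-3 + √(4 + 19²))²*(-1/172591) = (-3 + √(4 + 361))²*(-1/172591) = (-3 + √365)²*(-1/172591) = -(-3 + √365)²/172591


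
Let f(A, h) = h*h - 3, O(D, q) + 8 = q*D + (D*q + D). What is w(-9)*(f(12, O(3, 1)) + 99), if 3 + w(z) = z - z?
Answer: -291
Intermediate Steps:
O(D, q) = -8 + D + 2*D*q (O(D, q) = -8 + (q*D + (D*q + D)) = -8 + (D*q + (D + D*q)) = -8 + (D + 2*D*q) = -8 + D + 2*D*q)
f(A, h) = -3 + h² (f(A, h) = h² - 3 = -3 + h²)
w(z) = -3 (w(z) = -3 + (z - z) = -3 + 0 = -3)
w(-9)*(f(12, O(3, 1)) + 99) = -3*((-3 + (-8 + 3 + 2*3*1)²) + 99) = -3*((-3 + (-8 + 3 + 6)²) + 99) = -3*((-3 + 1²) + 99) = -3*((-3 + 1) + 99) = -3*(-2 + 99) = -3*97 = -291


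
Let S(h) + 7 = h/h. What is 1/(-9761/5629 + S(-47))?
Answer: -5629/43535 ≈ -0.12930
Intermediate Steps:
S(h) = -6 (S(h) = -7 + h/h = -7 + 1 = -6)
1/(-9761/5629 + S(-47)) = 1/(-9761/5629 - 6) = 1/(-43535/5629) = -5629/43535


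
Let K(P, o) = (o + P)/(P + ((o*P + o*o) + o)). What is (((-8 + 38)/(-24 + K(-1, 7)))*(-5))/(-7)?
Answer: -1200/1337 ≈ -0.89753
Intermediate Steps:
K(P, o) = (P + o)/(P + o + o² + P*o) (K(P, o) = (P + o)/(P + ((P*o + o²) + o)) = (P + o)/(P + ((o² + P*o) + o)) = (P + o)/(P + (o + o² + P*o)) = (P + o)/(P + o + o² + P*o))
(((-8 + 38)/(-24 + K(-1, 7)))*(-5))/(-7) = (((-8 + 38)/(-24 + 1/(1 + 7)))*(-5))/(-7) = ((30/(-24 + 1/8))*(-5))*(-⅐) = ((30/(-24 + ⅛))*(-5))*(-⅐) = ((30/(-191/8))*(-5))*(-⅐) = ((30*(-8/191))*(-5))*(-⅐) = -240/191*(-5)*(-⅐) = (1200/191)*(-⅐) = -1200/1337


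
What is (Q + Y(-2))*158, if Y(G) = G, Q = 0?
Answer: -316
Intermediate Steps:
(Q + Y(-2))*158 = (0 - 2)*158 = -2*158 = -316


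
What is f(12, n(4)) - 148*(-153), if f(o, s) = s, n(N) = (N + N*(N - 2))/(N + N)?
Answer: 45291/2 ≈ 22646.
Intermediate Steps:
n(N) = (N + N*(-2 + N))/(2*N) (n(N) = (N + N*(-2 + N))/((2*N)) = (N + N*(-2 + N))*(1/(2*N)) = (N + N*(-2 + N))/(2*N))
f(12, n(4)) - 148*(-153) = (-½ + (½)*4) - 148*(-153) = (-½ + 2) + 22644 = 3/2 + 22644 = 45291/2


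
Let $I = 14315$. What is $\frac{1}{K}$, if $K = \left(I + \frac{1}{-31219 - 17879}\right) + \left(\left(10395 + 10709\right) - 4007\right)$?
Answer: $\frac{49098}{1542266375} \approx 3.1835 \cdot 10^{-5}$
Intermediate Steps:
$K = \frac{1542266375}{49098}$ ($K = \left(14315 + \frac{1}{-31219 - 17879}\right) + \left(\left(10395 + 10709\right) - 4007\right) = \left(14315 + \frac{1}{-49098}\right) + \left(21104 - 4007\right) = \left(14315 - \frac{1}{49098}\right) + 17097 = \frac{702837869}{49098} + 17097 = \frac{1542266375}{49098} \approx 31412.0$)
$\frac{1}{K} = \frac{1}{\frac{1542266375}{49098}} = \frac{49098}{1542266375}$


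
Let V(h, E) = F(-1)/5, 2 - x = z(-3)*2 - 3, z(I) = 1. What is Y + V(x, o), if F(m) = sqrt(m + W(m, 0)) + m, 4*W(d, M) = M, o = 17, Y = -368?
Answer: -1841/5 + I/5 ≈ -368.2 + 0.2*I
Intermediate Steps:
W(d, M) = M/4
F(m) = m + sqrt(m) (F(m) = sqrt(m + (1/4)*0) + m = sqrt(m + 0) + m = sqrt(m) + m = m + sqrt(m))
x = 3 (x = 2 - (1*2 - 3) = 2 - (2 - 3) = 2 - 1*(-1) = 2 + 1 = 3)
V(h, E) = -1/5 + I/5 (V(h, E) = (-1 + sqrt(-1))/5 = (-1 + I)*(1/5) = -1/5 + I/5)
Y + V(x, o) = -368 + (-1/5 + I/5) = -1841/5 + I/5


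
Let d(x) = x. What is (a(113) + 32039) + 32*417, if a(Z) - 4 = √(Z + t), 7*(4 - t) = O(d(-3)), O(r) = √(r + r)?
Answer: 45387 + √(5733 - 7*I*√6)/7 ≈ 45398.0 - 0.016175*I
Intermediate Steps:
O(r) = √2*√r (O(r) = √(2*r) = √2*√r)
t = 4 - I*√6/7 (t = 4 - √2*√(-3)/7 = 4 - √2*I*√3/7 = 4 - I*√6/7 ≈ 4.0 - 0.34993*I)
a(Z) = 4 + √(4 + Z - I*√6/7) (a(Z) = 4 + √(Z + (4 - I*√6/7)) = 4 + √(4 + Z - I*√6/7))
(a(113) + 32039) + 32*417 = ((4 + √(196 + 49*113 - 7*I*√6)/7) + 32039) + 32*417 = ((4 + √(196 + 5537 - 7*I*√6)/7) + 32039) + 13344 = ((4 + √(5733 - 7*I*√6)/7) + 32039) + 13344 = (32043 + √(5733 - 7*I*√6)/7) + 13344 = 45387 + √(5733 - 7*I*√6)/7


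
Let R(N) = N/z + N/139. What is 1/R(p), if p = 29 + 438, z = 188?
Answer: 26132/152709 ≈ 0.17112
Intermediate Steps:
p = 467
R(N) = 327*N/26132 (R(N) = N/188 + N/139 = 327*N/26132)
1/R(p) = 1/((327/26132)*467) = 1/(152709/26132) = 26132/152709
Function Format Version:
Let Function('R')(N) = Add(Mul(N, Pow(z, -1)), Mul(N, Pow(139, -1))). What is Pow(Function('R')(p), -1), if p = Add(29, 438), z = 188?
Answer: Rational(26132, 152709) ≈ 0.17112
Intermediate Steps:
p = 467
Function('R')(N) = Mul(Rational(327, 26132), N) (Function('R')(N) = Add(Mul(N, Pow(188, -1)), Mul(N, Pow(139, -1))) = Add(Mul(N, Rational(1, 188)), Mul(N, Rational(1, 139))) = Add(Mul(Rational(1, 188), N), Mul(Rational(1, 139), N)) = Mul(Rational(327, 26132), N))
Pow(Function('R')(p), -1) = Pow(Mul(Rational(327, 26132), 467), -1) = Pow(Rational(152709, 26132), -1) = Rational(26132, 152709)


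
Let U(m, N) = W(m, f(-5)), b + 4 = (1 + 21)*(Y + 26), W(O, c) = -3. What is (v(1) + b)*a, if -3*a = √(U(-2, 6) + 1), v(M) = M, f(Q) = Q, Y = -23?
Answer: -21*I*√2 ≈ -29.698*I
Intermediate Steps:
b = 62 (b = -4 + (1 + 21)*(-23 + 26) = -4 + 22*3 = -4 + 66 = 62)
U(m, N) = -3
a = -I*√2/3 (a = -√(-3 + 1)/3 = -I*√2/3 ≈ -0.4714*I)
(v(1) + b)*a = (1 + 62)*(-I*√2/3) = 63*(-I*√2/3) = -21*I*√2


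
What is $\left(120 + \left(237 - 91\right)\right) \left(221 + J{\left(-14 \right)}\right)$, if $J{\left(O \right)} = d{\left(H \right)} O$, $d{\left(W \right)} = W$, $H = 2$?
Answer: $51338$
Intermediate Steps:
$J{\left(O \right)} = 2 O$
$\left(120 + \left(237 - 91\right)\right) \left(221 + J{\left(-14 \right)}\right) = \left(120 + \left(237 - 91\right)\right) \left(221 + 2 \left(-14\right)\right) = \left(120 + \left(237 - 91\right)\right) \left(221 - 28\right) = \left(120 + 146\right) 193 = 266 \cdot 193 = 51338$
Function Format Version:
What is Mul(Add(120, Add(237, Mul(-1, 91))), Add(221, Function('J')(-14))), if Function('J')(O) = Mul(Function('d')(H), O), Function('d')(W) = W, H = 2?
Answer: 51338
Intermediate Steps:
Function('J')(O) = Mul(2, O)
Mul(Add(120, Add(237, Mul(-1, 91))), Add(221, Function('J')(-14))) = Mul(Add(120, Add(237, Mul(-1, 91))), Add(221, Mul(2, -14))) = Mul(Add(120, Add(237, -91)), Add(221, -28)) = Mul(Add(120, 146), 193) = Mul(266, 193) = 51338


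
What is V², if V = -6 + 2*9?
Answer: 144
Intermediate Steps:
V = 12 (V = -6 + 18 = 12)
V² = 12² = 144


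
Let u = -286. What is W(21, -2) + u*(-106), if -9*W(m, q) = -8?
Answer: 272852/9 ≈ 30317.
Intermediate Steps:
W(m, q) = 8/9 (W(m, q) = -⅑*(-8) = 8/9)
W(21, -2) + u*(-106) = 8/9 - 286*(-106) = 8/9 + 30316 = 272852/9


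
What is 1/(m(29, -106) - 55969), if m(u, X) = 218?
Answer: -1/55751 ≈ -1.7937e-5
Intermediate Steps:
1/(m(29, -106) - 55969) = 1/(218 - 55969) = 1/(-55751) = -1/55751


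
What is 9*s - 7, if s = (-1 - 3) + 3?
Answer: -16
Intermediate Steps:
s = -1 (s = -4 + 3 = -1)
9*s - 7 = 9*(-1) - 7 = -9 - 7 = -16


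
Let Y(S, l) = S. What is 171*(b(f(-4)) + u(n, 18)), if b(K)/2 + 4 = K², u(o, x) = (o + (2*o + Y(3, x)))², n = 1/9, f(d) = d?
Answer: 6004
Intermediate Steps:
n = ⅑ ≈ 0.11111
u(o, x) = (3 + 3*o)² (u(o, x) = (o + (2*o + 3))² = (o + (3 + 2*o))² = (3 + 3*o)²)
b(K) = -8 + 2*K²
171*(b(f(-4)) + u(n, 18)) = 171*((-8 + 2*(-4)²) + 9*(1 + ⅑)²) = 171*((-8 + 2*16) + 9*(10/9)²) = 171*((-8 + 32) + 9*(100/81)) = 171*(24 + 100/9) = 171*(316/9) = 6004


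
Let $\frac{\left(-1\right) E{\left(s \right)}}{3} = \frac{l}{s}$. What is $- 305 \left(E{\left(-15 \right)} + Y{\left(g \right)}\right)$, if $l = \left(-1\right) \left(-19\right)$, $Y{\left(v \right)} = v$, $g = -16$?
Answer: $3721$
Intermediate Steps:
$l = 19$
$E{\left(s \right)} = - \frac{57}{s}$ ($E{\left(s \right)} = - 3 \frac{19}{s} = - \frac{57}{s}$)
$- 305 \left(E{\left(-15 \right)} + Y{\left(g \right)}\right) = - 305 \left(- \frac{57}{-15} - 16\right) = - 305 \left(\left(-57\right) \left(- \frac{1}{15}\right) - 16\right) = - 305 \left(\frac{19}{5} - 16\right) = \left(-305\right) \left(- \frac{61}{5}\right) = 3721$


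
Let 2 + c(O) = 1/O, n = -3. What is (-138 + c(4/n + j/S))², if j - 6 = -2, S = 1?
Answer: 1247689/64 ≈ 19495.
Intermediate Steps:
j = 4 (j = 6 - 2 = 4)
c(O) = -2 + 1/O
(-138 + c(4/n + j/S))² = (-138 + (-2 + 1/(4/(-3) + 4/1)))² = (-138 + (-2 + 1/(4*(-⅓) + 4*1)))² = (-138 + (-2 + 1/(-4/3 + 4)))² = (-138 + (-2 + 1/(8/3)))² = (-138 + (-2 + 3/8))² = (-138 - 13/8)² = (-1117/8)² = 1247689/64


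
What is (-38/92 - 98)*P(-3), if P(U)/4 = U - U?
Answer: 0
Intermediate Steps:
P(U) = 0 (P(U) = 4*(U - U) = 4*0 = 0)
(-38/92 - 98)*P(-3) = (-38/92 - 98)*0 = (-38*1/92 - 98)*0 = (-19/46 - 98)*0 = -4527/46*0 = 0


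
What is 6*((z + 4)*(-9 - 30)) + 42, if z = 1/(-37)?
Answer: -32844/37 ≈ -887.68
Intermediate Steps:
z = -1/37 ≈ -0.027027
6*((z + 4)*(-9 - 30)) + 42 = 6*((-1/37 + 4)*(-9 - 30)) + 42 = 6*((147/37)*(-39)) + 42 = 6*(-5733/37) + 42 = -34398/37 + 42 = -32844/37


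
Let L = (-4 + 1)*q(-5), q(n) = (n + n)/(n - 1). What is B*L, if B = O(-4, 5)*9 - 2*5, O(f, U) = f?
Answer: 230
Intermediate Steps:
q(n) = 2*n/(-1 + n) (q(n) = (2*n)/(-1 + n) = 2*n/(-1 + n))
B = -46 (B = -4*9 - 2*5 = -36 - 10 = -46)
L = -5 (L = (-4 + 1)*(2*(-5)/(-1 - 5)) = -6*(-5)/(-6) = -6*(-5)*(-1)/6 = -3*5/3 = -5)
B*L = -46*(-5) = 230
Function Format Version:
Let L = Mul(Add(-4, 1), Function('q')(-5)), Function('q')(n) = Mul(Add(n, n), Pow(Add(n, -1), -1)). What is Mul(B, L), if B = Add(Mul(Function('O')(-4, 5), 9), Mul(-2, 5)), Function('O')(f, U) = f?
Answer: 230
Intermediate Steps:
Function('q')(n) = Mul(2, n, Pow(Add(-1, n), -1)) (Function('q')(n) = Mul(Mul(2, n), Pow(Add(-1, n), -1)) = Mul(2, n, Pow(Add(-1, n), -1)))
B = -46 (B = Add(Mul(-4, 9), Mul(-2, 5)) = Add(-36, -10) = -46)
L = -5 (L = Mul(Add(-4, 1), Mul(2, -5, Pow(Add(-1, -5), -1))) = Mul(-3, Mul(2, -5, Pow(-6, -1))) = Mul(-3, Mul(2, -5, Rational(-1, 6))) = Mul(-3, Rational(5, 3)) = -5)
Mul(B, L) = Mul(-46, -5) = 230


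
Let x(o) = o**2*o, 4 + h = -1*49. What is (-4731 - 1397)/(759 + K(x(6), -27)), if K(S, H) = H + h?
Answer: -6128/679 ≈ -9.0250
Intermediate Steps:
h = -53 (h = -4 - 1*49 = -4 - 49 = -53)
x(o) = o**3
K(S, H) = -53 + H (K(S, H) = H - 53 = -53 + H)
(-4731 - 1397)/(759 + K(x(6), -27)) = (-4731 - 1397)/(759 + (-53 - 27)) = -6128/(759 - 80) = -6128/679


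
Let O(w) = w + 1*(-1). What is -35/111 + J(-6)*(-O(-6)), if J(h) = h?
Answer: -4697/111 ≈ -42.315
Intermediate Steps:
O(w) = -1 + w (O(w) = w - 1 = -1 + w)
-35/111 + J(-6)*(-O(-6)) = -35/111 - (-6)*(-1 - 6) = -35*1/111 - (-6)*(-7) = -35/111 - 6*7 = -35/111 - 42 = -4697/111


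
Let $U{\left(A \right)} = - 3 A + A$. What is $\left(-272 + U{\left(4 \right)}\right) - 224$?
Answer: $-504$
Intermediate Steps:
$U{\left(A \right)} = - 2 A$
$\left(-272 + U{\left(4 \right)}\right) - 224 = \left(-272 - 8\right) - 224 = -280 - 224 = -504$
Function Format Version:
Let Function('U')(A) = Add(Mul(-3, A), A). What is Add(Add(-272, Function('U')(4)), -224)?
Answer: -504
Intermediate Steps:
Function('U')(A) = Mul(-2, A)
Add(Add(-272, Function('U')(4)), -224) = Add(Add(-272, Mul(-2, 4)), -224) = Add(Add(-272, -8), -224) = Add(-280, -224) = -504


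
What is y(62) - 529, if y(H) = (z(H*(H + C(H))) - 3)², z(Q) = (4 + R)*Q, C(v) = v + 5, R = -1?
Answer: 575567552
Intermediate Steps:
C(v) = 5 + v
z(Q) = 3*Q (z(Q) = (4 - 1)*Q = 3*Q)
y(H) = (-3 + 3*H*(5 + 2*H))² (y(H) = (3*(H*(H + (5 + H))) - 3)² = (3*(H*(5 + 2*H)) - 3)² = (3*H*(5 + 2*H) - 3)² = (-3 + 3*H*(5 + 2*H))²)
y(62) - 529 = 9*(-1 + 62*(5 + 2*62))² - 529 = 9*(-1 + 62*(5 + 124))² - 529 = 9*(-1 + 62*129)² - 529 = 9*(-1 + 7998)² - 529 = 9*7997² - 529 = 9*63952009 - 529 = 575568081 - 529 = 575567552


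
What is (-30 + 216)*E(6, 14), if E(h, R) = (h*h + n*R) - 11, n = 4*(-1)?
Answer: -5766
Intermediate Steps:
n = -4
E(h, R) = -11 + h² - 4*R (E(h, R) = (h*h - 4*R) - 11 = (h² - 4*R) - 11 = -11 + h² - 4*R)
(-30 + 216)*E(6, 14) = (-30 + 216)*(-11 + 6² - 4*14) = 186*(-11 + 36 - 56) = 186*(-31) = -5766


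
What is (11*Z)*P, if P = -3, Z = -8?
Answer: 264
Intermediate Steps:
(11*Z)*P = (11*(-8))*(-3) = -88*(-3) = 264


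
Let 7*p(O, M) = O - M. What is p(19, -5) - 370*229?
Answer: -593086/7 ≈ -84727.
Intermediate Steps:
p(O, M) = -M/7 + O/7 (p(O, M) = (O - M)/7 = -M/7 + O/7)
p(19, -5) - 370*229 = (-⅐*(-5) + (⅐)*19) - 370*229 = (5/7 + 19/7) - 84730 = 24/7 - 84730 = -593086/7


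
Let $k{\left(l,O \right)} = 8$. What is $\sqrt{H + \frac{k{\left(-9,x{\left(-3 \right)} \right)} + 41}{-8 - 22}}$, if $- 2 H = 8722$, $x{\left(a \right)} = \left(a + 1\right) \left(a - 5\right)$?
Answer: $\frac{7 i \sqrt{80130}}{30} \approx 66.05 i$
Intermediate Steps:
$x{\left(a \right)} = \left(1 + a\right) \left(-5 + a\right)$
$H = -4361$ ($H = \left(- \frac{1}{2}\right) 8722 = -4361$)
$\sqrt{H + \frac{k{\left(-9,x{\left(-3 \right)} \right)} + 41}{-8 - 22}} = \sqrt{-4361 + \frac{8 + 41}{-8 - 22}} = \sqrt{-4361 + \frac{1}{-30} \cdot 49} = \sqrt{-4361 - \frac{49}{30}} = \sqrt{- \frac{130879}{30}} = \frac{7 i \sqrt{80130}}{30}$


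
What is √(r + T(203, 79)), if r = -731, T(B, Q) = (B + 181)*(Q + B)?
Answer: √107557 ≈ 327.96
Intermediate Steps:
T(B, Q) = (181 + B)*(B + Q)
√(r + T(203, 79)) = √(-731 + (203² + 181*203 + 181*79 + 203*79)) = √(-731 + (41209 + 36743 + 14299 + 16037)) = √(-731 + 108288) = √107557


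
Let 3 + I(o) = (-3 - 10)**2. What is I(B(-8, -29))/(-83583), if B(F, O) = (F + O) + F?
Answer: -166/83583 ≈ -0.0019860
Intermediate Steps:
B(F, O) = O + 2*F
I(o) = 166 (I(o) = -3 + (-3 - 10)**2 = -3 + (-13)**2 = -3 + 169 = 166)
I(B(-8, -29))/(-83583) = 166/(-83583) = 166*(-1/83583) = -166/83583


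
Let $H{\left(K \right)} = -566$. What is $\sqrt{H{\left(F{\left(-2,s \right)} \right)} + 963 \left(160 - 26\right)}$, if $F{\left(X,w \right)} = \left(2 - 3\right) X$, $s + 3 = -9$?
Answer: $2 \sqrt{32119} \approx 358.44$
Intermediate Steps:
$s = -12$ ($s = -3 - 9 = -12$)
$F{\left(X,w \right)} = - X$
$\sqrt{H{\left(F{\left(-2,s \right)} \right)} + 963 \left(160 - 26\right)} = \sqrt{-566 + 963 \left(160 - 26\right)} = \sqrt{-566 + 963 \cdot 134} = \sqrt{-566 + 129042} = \sqrt{128476} = 2 \sqrt{32119}$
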